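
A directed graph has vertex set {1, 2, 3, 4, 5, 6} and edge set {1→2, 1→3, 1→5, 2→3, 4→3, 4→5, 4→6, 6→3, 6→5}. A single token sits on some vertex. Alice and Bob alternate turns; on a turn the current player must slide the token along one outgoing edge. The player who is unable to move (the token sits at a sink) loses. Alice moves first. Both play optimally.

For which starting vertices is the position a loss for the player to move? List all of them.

Use the standard recursion: the mover loses at a terminal position; elsewhere, the mover wins exactly when some move hands the opponent an L position.
Every edge goes from a vertex to one that appears earlier in the order 5, 3, 2, 6, 1, 4, so processing vertices in that order labels each vertex after all of its successors.
5: no outgoing edge → L
3: no outgoing edge → L
2: reaches L-position 3 → W
6: reaches L-position 3 → W
1: reaches L-position 3 → W
4: reaches L-position 3 → W
Reading off the rows marked L gives the requested list; there are 2 such vertices.

3, 5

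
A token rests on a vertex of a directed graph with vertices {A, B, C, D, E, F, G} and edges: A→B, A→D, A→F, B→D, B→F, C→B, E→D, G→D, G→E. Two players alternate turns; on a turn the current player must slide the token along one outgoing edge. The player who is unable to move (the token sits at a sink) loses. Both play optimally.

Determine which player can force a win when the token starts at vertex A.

Classify positions by backward induction: terminal positions (no move available) are L. From any other position, the mover wins iff some move reaches an L.
Every edge goes from a vertex to one that appears earlier in the order D, F, B, E, G, C, A, so processing vertices in that order labels each vertex after all of its successors.
D: no outgoing edge → L
F: no outgoing edge → L
B: →F(L), so W
E: →D(L), so W
G: →D(L), so W
C: →B(W) only, which is W, so L
A: →F(L), so W
The starting position A is W: the player to move should move to F, handing over an L position.

The first player wins.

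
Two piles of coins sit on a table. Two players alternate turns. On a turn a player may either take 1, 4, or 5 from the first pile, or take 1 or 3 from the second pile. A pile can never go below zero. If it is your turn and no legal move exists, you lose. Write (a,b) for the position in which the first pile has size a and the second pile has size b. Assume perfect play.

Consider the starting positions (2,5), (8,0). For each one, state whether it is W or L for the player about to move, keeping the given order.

(2,5): W, (8,0): L

Classify positions by backward induction: terminal positions (no move available) are L. From any other position, the mover wins iff some move reaches an L.
No move ever increases a pile, so every position that can arise here has a ≤ 8 and b ≤ 5; it is enough to label the cells with 0 ≤ a ≤ 8 and 0 ≤ b ≤ 5.
Every move lowers a or b (never raises either), so fill the grid row by row in increasing a, and left to right within a row: each cell's successors are then already labelled.
      b=0  b=1  b=2  b=3  b=4  b=5
a=0:    L    W    L    W    L    W
a=1:    W    L    W    L    W    L
a=2:    L    W    L    W    L    W
a=3:    W    L    W    L    W    L
a=4:    W    W    W    W    W    W
a=5:    W    W    W    W    W    W
a=6:    W    W    W    W    W    W
a=7:    W    W    W    W    W    W
a=8:    L    W    L    W    L    W
Cells with no legal move (terminal, hence L): (0,0).
The remaining L cells, each justified by listing all of its moves:
(0,2): the only move is to (0,1)(W), a W ⇒ L
(0,4): moves to (0,3)(W), (0,1)(W); every one is W ⇒ L
(1,1): moves to (0,1)(W), (1,0)(W); every one is W ⇒ L
(1,3): moves to (0,3)(W), (1,2)(W), (1,0)(W); every one is W ⇒ L
(1,5): moves to (0,5)(W), (1,4)(W), (1,2)(W); every one is W ⇒ L
(2,0): the only move is to (1,0)(W), a W ⇒ L
(2,2): moves to (1,2)(W), (2,1)(W); every one is W ⇒ L
(2,4): moves to (1,4)(W), (2,3)(W), (2,1)(W); every one is W ⇒ L
(3,1): moves to (2,1)(W), (3,0)(W); every one is W ⇒ L
(3,3): moves to (2,3)(W), (3,2)(W), (3,0)(W); every one is W ⇒ L
(3,5): moves to (2,5)(W), (3,4)(W), (3,2)(W); every one is W ⇒ L
(8,0): moves to (7,0)(W), (4,0)(W), (3,0)(W); every one is W ⇒ L
(8,2): moves to (7,2)(W), (4,2)(W), (3,2)(W), (8,1)(W); every one is W ⇒ L
(8,4): moves to (7,4)(W), (4,4)(W), (3,4)(W), (8,3)(W), (8,1)(W); every one is W ⇒ L
Every other cell has at least one move into one of the L cells above, so it is W.
(2,5): the move to (1,5) reaches an L cell, so W
(8,0): one of the L cells justified above, so L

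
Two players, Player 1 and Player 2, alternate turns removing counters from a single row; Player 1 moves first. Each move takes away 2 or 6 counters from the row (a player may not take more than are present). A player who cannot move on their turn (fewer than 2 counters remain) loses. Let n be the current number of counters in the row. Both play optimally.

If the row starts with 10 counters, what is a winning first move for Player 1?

Remove 2, leaving 8.

Build the W/L table. Terminal = L. A non-terminal position is W if it has a move to some L; otherwise it is L.
n=0: no move → L
n=1: no move → L
n=2: →0(L), so W
n=3: →1(L), so W
n=4: →2(W) only, which is W, so L
n=5: →3(W) only, which is W, so L
n=6: →4(L), so W
n=7: →5(L), so W
n=8: →6(W), 2(W) — all W, so L
n=9: →7(W), 3(W) — all W, so L
n=10: →8(L), so W
From 10, the L positions reachable in one move are: 8, 4. Any move reaching one of these is winning.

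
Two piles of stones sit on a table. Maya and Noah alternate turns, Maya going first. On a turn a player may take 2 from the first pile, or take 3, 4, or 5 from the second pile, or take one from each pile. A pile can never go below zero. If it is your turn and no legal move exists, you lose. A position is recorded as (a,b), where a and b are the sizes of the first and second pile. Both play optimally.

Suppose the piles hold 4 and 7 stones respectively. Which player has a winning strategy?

Label each position W (a win for the player to move) or L (a loss). A position with no legal move is L; any other position is W exactly when some move reaches an L, and L when every move reaches a W.
No move ever increases a pile, so every position that can arise here has a ≤ 4 and b ≤ 7; it is enough to label the cells with 0 ≤ a ≤ 4 and 0 ≤ b ≤ 7.
Every move lowers a or b (never raises either), so fill the grid row by row in increasing a, and left to right within a row: each cell's successors are then already labelled.
      b=0  b=1  b=2  b=3  b=4  b=5  b=6  b=7
a=0:    L    L    L    W    W    W    W    W
a=1:    L    W    W    W    W    W    L    L
a=2:    W    W    W    L    L    L    W    W
a=3:    W    L    L    L    W    W    W    W
a=4:    L    L    W    W    W    W    W    L
Cells with no legal move (terminal, hence L): (0,0), (0,1), (0,2), (1,0).
The remaining L cells, each justified by listing all of its moves:
(1,6): →(1,3)(W), (1,2)(W), (1,1)(W), (0,5)(W) — all W, so L
(1,7): →(1,4)(W), (1,3)(W), (1,2)(W), (0,6)(W) — all W, so L
(2,3): →(0,3)(W), (2,0)(W), (1,2)(W) — all W, so L
(2,4): →(0,4)(W), (2,1)(W), (2,0)(W), (1,3)(W) — all W, so L
(2,5): →(0,5)(W), (2,2)(W), (2,1)(W), (2,0)(W), (1,4)(W) — all W, so L
(3,1): →(1,1)(W), (2,0)(W) — all W, so L
(3,2): →(1,2)(W), (2,1)(W) — all W, so L
(3,3): →(1,3)(W), (3,0)(W), (2,2)(W) — all W, so L
(4,0): →(2,0)(W) only, which is W, so L
(4,1): →(2,1)(W), (3,0)(W) — all W, so L
(4,7): →(2,7)(W), (4,4)(W), (4,3)(W), (4,2)(W), (3,6)(W) — all W, so L
Every other cell has at least one move into one of the L cells above, so it is W.
Every move from (4,7) reaches a W position, so the mover loses.

Noah wins.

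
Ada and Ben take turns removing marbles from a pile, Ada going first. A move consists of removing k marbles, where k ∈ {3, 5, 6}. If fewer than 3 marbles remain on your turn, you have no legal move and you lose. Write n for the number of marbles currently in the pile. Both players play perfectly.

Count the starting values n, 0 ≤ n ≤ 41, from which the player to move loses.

Label each position W (a win for the player to move) or L (a loss). A position with no legal move is L; any other position is W exactly when some move reaches an L, and L when every move reaches a W.
n=0: no move → L
n=1: no move → L
n=2: no move → L
n=3: reaches L-position 0 → W
n=4: reaches L-position 1 → W
n=5: reaches L-position 2 → W
n=6: reaches L-position 1 → W
n=7: reaches L-position 2 → W
n=8: reaches L-position 2 → W
n=9: only reaches 6(W), 4(W), 3(W), all W → L
n=10: only reaches 7(W), 5(W), 4(W), all W → L
n=11: only reaches 8(W), 6(W), 5(W), all W → L
n=12: reaches L-position 9 → W
n=13: reaches L-position 10 → W
n=14: reaches L-position 11 → W
n=15: reaches L-position 10 → W
n=16: reaches L-position 11 → W
n=17: reaches L-position 11 → W
n=18: only reaches 15(W), 13(W), 12(W), all W → L
n=19: only reaches 16(W), 14(W), 13(W), all W → L
n=20: only reaches 17(W), 15(W), 14(W), all W → L
n=21: reaches L-position 18 → W
n=22: reaches L-position 19 → W
n=23: reaches L-position 20 → W
n=24: reaches L-position 19 → W
n=25: reaches L-position 20 → W
n=26: reaches L-position 20 → W
n=27: only reaches 24(W), 22(W), 21(W), all W → L
n=28: only reaches 25(W), 23(W), 22(W), all W → L
n=29: only reaches 26(W), 24(W), 23(W), all W → L
n=30: reaches L-position 27 → W
n=31: reaches L-position 28 → W
n=32: reaches L-position 29 → W
n=33: reaches L-position 28 → W
n=34: reaches L-position 29 → W
n=35: reaches L-position 29 → W
n=36: only reaches 33(W), 31(W), 30(W), all W → L
n=37: only reaches 34(W), 32(W), 31(W), all W → L
n=38: only reaches 35(W), 33(W), 32(W), all W → L
n=39: reaches L-position 36 → W
n=40: reaches L-position 37 → W
n=41: reaches L-position 38 → W
L entries with 0 ≤ n ≤ 41: n = 0, 1, 2, 9, 10, 11, 18, 19, 20, 27, 28, 29, 36, 37, 38; that makes 15.

15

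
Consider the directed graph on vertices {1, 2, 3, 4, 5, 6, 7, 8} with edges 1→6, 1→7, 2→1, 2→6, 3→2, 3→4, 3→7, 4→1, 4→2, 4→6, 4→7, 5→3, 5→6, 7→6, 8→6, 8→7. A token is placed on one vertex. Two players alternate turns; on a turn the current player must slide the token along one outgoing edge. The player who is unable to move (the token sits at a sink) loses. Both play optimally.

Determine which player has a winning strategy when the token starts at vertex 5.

Work bottom-up. With no move the player to move loses. Otherwise the position is W if at least one move leads to an L position for the opponent, and L if every move leads to a W.
Every edge goes from a vertex to one that appears earlier in the order 6, 7, 1, 2, 4, 3, 8, 5, so processing vertices in that order labels each vertex after all of its successors.
6: no outgoing edge → L
7: can move to 6, which is L ⇒ W
1: can move to 6, which is L ⇒ W
2: can move to 6, which is L ⇒ W
4: can move to 6, which is L ⇒ W
3: moves to 4(W), 2(W), 7(W); every one is W ⇒ L
8: can move to 6, which is L ⇒ W
5: can move to 3, which is L ⇒ W
From 5 the player to move can move to 3, reaching an L position.

The first player wins.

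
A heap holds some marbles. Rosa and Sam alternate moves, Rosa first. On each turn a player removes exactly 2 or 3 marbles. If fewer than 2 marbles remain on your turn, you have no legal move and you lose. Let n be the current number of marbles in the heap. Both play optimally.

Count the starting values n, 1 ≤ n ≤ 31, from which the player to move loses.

13

Label each position W (a win for the player to move) or L (a loss). A position with no legal move is L; any other position is W exactly when some move reaches an L, and L when every move reaches a W.
n=0: no move → L
n=1: no move → L
n=2: can move to 0, which is L ⇒ W
n=3: can move to 1, which is L ⇒ W
n=4: can move to 1, which is L ⇒ W
n=5: moves to 3(W), 2(W); every one is W ⇒ L
n=6: moves to 4(W), 3(W); every one is W ⇒ L
n=7: can move to 5, which is L ⇒ W
n=8: can move to 6, which is L ⇒ W
n=9: can move to 6, which is L ⇒ W
n=10: moves to 8(W), 7(W); every one is W ⇒ L
n=11: moves to 9(W), 8(W); every one is W ⇒ L
n=12: can move to 10, which is L ⇒ W
n=13: can move to 11, which is L ⇒ W
n=14: can move to 11, which is L ⇒ W
n=15: moves to 13(W), 12(W); every one is W ⇒ L
n=16: moves to 14(W), 13(W); every one is W ⇒ L
n=17: can move to 15, which is L ⇒ W
n=18: can move to 16, which is L ⇒ W
n=19: can move to 16, which is L ⇒ W
n=20: moves to 18(W), 17(W); every one is W ⇒ L
n=21: moves to 19(W), 18(W); every one is W ⇒ L
n=22: can move to 20, which is L ⇒ W
n=23: can move to 21, which is L ⇒ W
n=24: can move to 21, which is L ⇒ W
n=25: moves to 23(W), 22(W); every one is W ⇒ L
n=26: moves to 24(W), 23(W); every one is W ⇒ L
n=27: can move to 25, which is L ⇒ W
n=28: can move to 26, which is L ⇒ W
n=29: can move to 26, which is L ⇒ W
n=30: moves to 28(W), 27(W); every one is W ⇒ L
n=31: moves to 29(W), 28(W); every one is W ⇒ L
L entries with 1 ≤ n ≤ 31 (n=0 is outside the asked range and is not counted): n = 1, 5, 6, 10, 11, 15, 16, 20, 21, 25, 26, 30, 31; that makes 13.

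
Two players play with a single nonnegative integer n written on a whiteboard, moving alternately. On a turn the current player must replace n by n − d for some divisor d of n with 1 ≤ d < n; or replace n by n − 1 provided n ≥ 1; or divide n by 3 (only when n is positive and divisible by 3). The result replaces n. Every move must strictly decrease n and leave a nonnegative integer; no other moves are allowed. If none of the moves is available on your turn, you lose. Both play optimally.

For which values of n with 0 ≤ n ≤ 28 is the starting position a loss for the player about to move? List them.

Classify positions by backward induction: terminal positions (no move available) are L. From any other position, the mover wins iff some move reaches an L.
n=0: no move → L
n=1: W (go to 0, an L position)
n=2: L (sole option 1(W) is W)
n=3: W (go to 2, an L position)
n=4: W (go to 2, an L position)
n=5: L (sole option 4(W) is W)
n=6: W (go to 2, an L position)
n=7: L (sole option 6(W) is W)
n=8: W (go to 7, an L position)
n=9: L (options 3(W), 6(W), 8(W) are all W)
n=10: W (go to 5, an L position)
n=11: L (sole option 10(W) is W)
n=12: W (go to 9, an L position)
n=13: L (sole option 12(W) is W)
n=14: W (go to 7, an L position)
n=15: W (go to 5, an L position)
n=16: L (options 8(W), 12(W), 14(W), 15(W) are all W)
n=17: W (go to 16, an L position)
n=18: W (go to 9, an L position)
n=19: L (sole option 18(W) is W)
n=20: W (go to 16, an L position)
n=21: W (go to 7, an L position)
n=22: W (go to 11, an L position)
n=23: L (sole option 22(W) is W)
n=24: W (go to 16, an L position)
n=25: L (options 20(W), 24(W) are all W)
n=26: W (go to 13, an L position)
n=27: W (go to 9, an L position)
n=28: L (options 14(W), 21(W), 24(W), 26(W), 27(W) are all W)
The losing starting values of n are exactly the entries labelled L in this table (12 of them).

0, 2, 5, 7, 9, 11, 13, 16, 19, 23, 25, 28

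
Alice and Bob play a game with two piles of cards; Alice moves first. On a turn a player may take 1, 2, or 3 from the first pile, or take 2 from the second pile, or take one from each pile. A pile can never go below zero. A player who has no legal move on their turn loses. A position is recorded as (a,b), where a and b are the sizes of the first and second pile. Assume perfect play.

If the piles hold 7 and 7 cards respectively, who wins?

Compute win/loss labels from the base case upward. A position with no move is L. Any other position is W if it can reach an L in one move, else L.
No move ever increases a pile, so every position that can arise here has a ≤ 7 and b ≤ 7; it is enough to label the cells with 0 ≤ a ≤ 7 and 0 ≤ b ≤ 7.
Every move lowers a or b (never raises either), so fill the grid row by row in increasing a, and left to right within a row: each cell's successors are then already labelled.
      b=0  b=1  b=2  b=3  b=4  b=5  b=6  b=7
a=0:    L    L    W    W    L    L    W    W
a=1:    W    W    W    L    W    W    W    L
a=2:    W    W    L    W    W    W    L    W
a=3:    W    W    W    W    W    W    W    W
a=4:    L    L    W    W    L    L    W    W
a=5:    W    W    W    L    W    W    W    L
a=6:    W    W    L    W    W    W    L    W
a=7:    W    W    W    W    W    W    W    W
Cells with no legal move (terminal, hence L): (0,0), (0,1).
The remaining L cells, each justified by listing all of its moves:
(0,4): L (sole option (0,2)(W) is W)
(0,5): L (sole option (0,3)(W) is W)
(1,3): L (options (0,3)(W), (1,1)(W), (0,2)(W) are all W)
(1,7): L (options (0,7)(W), (1,5)(W), (0,6)(W) are all W)
(2,2): L (options (1,2)(W), (0,2)(W), (2,0)(W), (1,1)(W) are all W)
(2,6): L (options (1,6)(W), (0,6)(W), (2,4)(W), (1,5)(W) are all W)
(4,0): L (options (3,0)(W), (2,0)(W), (1,0)(W) are all W)
(4,1): L (options (3,1)(W), (2,1)(W), (1,1)(W), (3,0)(W) are all W)
(4,4): L (options (3,4)(W), (2,4)(W), (1,4)(W), (4,2)(W), (3,3)(W) are all W)
(4,5): L (options (3,5)(W), (2,5)(W), (1,5)(W), (4,3)(W), (3,4)(W) are all W)
(5,3): L (options (4,3)(W), (3,3)(W), (2,3)(W), (5,1)(W), (4,2)(W) are all W)
(5,7): L (options (4,7)(W), (3,7)(W), (2,7)(W), (5,5)(W), (4,6)(W) are all W)
(6,2): L (options (5,2)(W), (4,2)(W), (3,2)(W), (6,0)(W), (5,1)(W) are all W)
(6,6): L (options (5,6)(W), (4,6)(W), (3,6)(W), (6,4)(W), (5,5)(W) are all W)
Every other cell has at least one move into one of the L cells above, so it is W.
The starting position (7,7) is W: Alice should move to (5,7), handing over an L position.

Alice wins.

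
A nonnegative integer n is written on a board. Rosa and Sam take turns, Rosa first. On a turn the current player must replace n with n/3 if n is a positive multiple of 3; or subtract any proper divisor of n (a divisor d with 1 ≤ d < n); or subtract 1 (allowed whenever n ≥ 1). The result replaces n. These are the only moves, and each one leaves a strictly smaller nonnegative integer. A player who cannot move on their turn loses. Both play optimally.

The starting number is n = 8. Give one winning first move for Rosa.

Use the standard recursion: the mover loses at a terminal position; elsewhere, the mover wins exactly when some move hands the opponent an L position.
n=0: no move → L
n=1: W (go to 0, an L position)
n=2: L (sole option 1(W) is W)
n=3: W (go to 2, an L position)
n=4: W (go to 2, an L position)
n=5: L (sole option 4(W) is W)
n=6: W (go to 2, an L position)
n=7: L (sole option 6(W) is W)
n=8: W (go to 7, an L position)
From 8, the L positions reachable in one move are: 7.

Move to 7.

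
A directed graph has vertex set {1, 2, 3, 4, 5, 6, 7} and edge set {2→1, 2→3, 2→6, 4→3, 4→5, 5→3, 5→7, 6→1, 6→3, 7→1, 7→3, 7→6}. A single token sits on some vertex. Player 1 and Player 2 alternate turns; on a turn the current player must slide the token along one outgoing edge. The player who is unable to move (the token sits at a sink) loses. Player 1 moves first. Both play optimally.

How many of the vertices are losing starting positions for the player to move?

2

Build the W/L table. Terminal = L. A non-terminal position is W if it has a move to some L; otherwise it is L.
Every edge goes from a vertex to one that appears earlier in the order 3, 1, 6, 7, 2, 5, 4, so processing vertices in that order labels each vertex after all of its successors.
3: no outgoing edge → L
1: no outgoing edge → L
6: reaches L-position 1 → W
7: reaches L-position 1 → W
2: reaches L-position 1 → W
5: reaches L-position 3 → W
4: reaches L-position 3 → W
The L vertices are 1, 3; that is 2 in all.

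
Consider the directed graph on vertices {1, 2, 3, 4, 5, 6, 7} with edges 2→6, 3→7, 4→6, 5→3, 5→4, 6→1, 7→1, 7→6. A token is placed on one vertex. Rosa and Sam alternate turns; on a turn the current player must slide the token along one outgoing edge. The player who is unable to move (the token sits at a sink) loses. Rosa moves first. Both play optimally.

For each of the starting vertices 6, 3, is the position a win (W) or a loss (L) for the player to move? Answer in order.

Classify positions by backward induction: terminal positions (no move available) are L. From any other position, the mover wins iff some move reaches an L.
Every edge goes from a vertex to one that appears earlier in the order 1, 6, 7, 3, 4, 2, 5, so processing vertices in that order labels each vertex after all of its successors.
1: no outgoing edge → L
6: can move to 1, which is L ⇒ W
7: can move to 1, which is L ⇒ W
3: the only move is to 7(W), a W ⇒ L
4: the only move is to 6(W), a W ⇒ L
2: the only move is to 6(W), a W ⇒ L
5: can move to 4, which is L ⇒ W

6: W, 3: L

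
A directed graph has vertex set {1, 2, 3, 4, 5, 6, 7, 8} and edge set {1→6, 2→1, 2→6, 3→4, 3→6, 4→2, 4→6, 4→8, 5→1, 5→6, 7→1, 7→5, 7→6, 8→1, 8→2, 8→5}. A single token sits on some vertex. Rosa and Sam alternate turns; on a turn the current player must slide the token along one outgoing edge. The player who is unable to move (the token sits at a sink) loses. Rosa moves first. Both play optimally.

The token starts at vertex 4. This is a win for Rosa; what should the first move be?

Classify positions by backward induction: terminal positions (no move available) are L. From any other position, the mover wins iff some move reaches an L.
Every edge goes from a vertex to one that appears earlier in the order 6, 1, 2, 5, 8, 4, 7, 3, so processing vertices in that order labels each vertex after all of its successors.
6: no outgoing edge → L
1: can move to 6, which is L ⇒ W
2: can move to 6, which is L ⇒ W
5: can move to 6, which is L ⇒ W
8: moves to 5(W), 2(W), 1(W); every one is W ⇒ L
4: can move to 8, which is L ⇒ W
7: can move to 6, which is L ⇒ W
3: can move to 6, which is L ⇒ W
From 4, the L positions reachable in one move are: 8, 6. Any move reaching one of these is winning.

Move to 8.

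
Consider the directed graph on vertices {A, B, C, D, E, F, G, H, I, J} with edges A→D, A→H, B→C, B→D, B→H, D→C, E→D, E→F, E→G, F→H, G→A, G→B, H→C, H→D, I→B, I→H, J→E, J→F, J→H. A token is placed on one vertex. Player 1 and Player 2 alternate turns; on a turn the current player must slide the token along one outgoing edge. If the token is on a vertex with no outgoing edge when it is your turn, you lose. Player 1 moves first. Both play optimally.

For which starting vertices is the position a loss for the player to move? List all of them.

Work bottom-up. With no move the player to move loses. Otherwise the position is W if at least one move leads to an L position for the opponent, and L if every move leads to a W.
Every edge goes from a vertex to one that appears earlier in the order C, D, H, B, A, F, G, E, I, J, so processing vertices in that order labels each vertex after all of its successors.
C: no outgoing edge → L
D: W (go to C, an L position)
H: W (go to C, an L position)
B: W (go to C, an L position)
A: L (options H(W), D(W) are all W)
F: L (sole option H(W) is W)
G: W (go to A, an L position)
E: W (go to F, an L position)
I: L (options B(W), H(W) are all W)
J: W (go to F, an L position)
The losing starting vertices are exactly the entries labelled L in this table (4 of them).

A, C, F, I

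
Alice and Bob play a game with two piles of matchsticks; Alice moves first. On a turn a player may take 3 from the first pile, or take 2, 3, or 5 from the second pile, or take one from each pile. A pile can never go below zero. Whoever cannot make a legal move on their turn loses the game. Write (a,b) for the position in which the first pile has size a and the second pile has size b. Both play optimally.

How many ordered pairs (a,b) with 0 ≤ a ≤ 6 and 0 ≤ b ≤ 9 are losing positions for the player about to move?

Build the W/L table. Terminal = L. A non-terminal position is W if it has a move to some L; otherwise it is L.
Every move lowers a or b (never raises either), so fill the grid row by row in increasing a, and left to right within a row: each cell's successors are then already labelled.
      b=0  b=1  b=2  b=3  b=4  b=5  b=6  b=7  b=8  b=9
a=0:    L    L    W    W    W    W    W    L    L    W
a=1:    L    W    W    W    L    W    W    W    W    W
a=2:    L    W    W    W    L    W    W    W    L    W
a=3:    W    W    L    L    W    W    W    W    W    W
a=4:    W    L    L    W    W    W    W    W    L    L
a=5:    W    L    W    W    W    L    W    W    W    W
a=6:    L    L    W    W    W    W    W    L    L    W
Cells with no legal move (terminal, hence L): (0,0), (0,1), (1,0), (2,0).
The remaining L cells, each justified by listing all of its moves:
(0,7): L (options (0,5)(W), (0,4)(W), (0,2)(W) are all W)
(0,8): L (options (0,6)(W), (0,5)(W), (0,3)(W) are all W)
(1,4): L (options (1,2)(W), (1,1)(W), (0,3)(W) are all W)
(2,4): L (options (2,2)(W), (2,1)(W), (1,3)(W) are all W)
(2,8): L (options (2,6)(W), (2,5)(W), (2,3)(W), (1,7)(W) are all W)
(3,2): L (options (0,2)(W), (3,0)(W), (2,1)(W) are all W)
(3,3): L (options (0,3)(W), (3,1)(W), (3,0)(W), (2,2)(W) are all W)
(4,1): L (options (1,1)(W), (3,0)(W) are all W)
(4,2): L (options (1,2)(W), (4,0)(W), (3,1)(W) are all W)
(4,8): L (options (1,8)(W), (4,6)(W), (4,5)(W), (4,3)(W), (3,7)(W) are all W)
(4,9): L (options (1,9)(W), (4,7)(W), (4,6)(W), (4,4)(W), (3,8)(W) are all W)
(5,1): L (options (2,1)(W), (4,0)(W) are all W)
(5,5): L (options (2,5)(W), (5,3)(W), (5,2)(W), (5,0)(W), (4,4)(W) are all W)
(6,0): L (sole option (3,0)(W) is W)
(6,1): L (options (3,1)(W), (5,0)(W) are all W)
(6,7): L (options (3,7)(W), (6,5)(W), (6,4)(W), (6,2)(W), (5,6)(W) are all W)
(6,8): L (options (3,8)(W), (6,6)(W), (6,5)(W), (6,3)(W), (5,7)(W) are all W)
Every other cell has at least one move into one of the L cells above, so it is W.
L cells per row: a=0: 4, a=1: 2, a=2: 3, a=3: 2, a=4: 4, a=5: 2, a=6: 4; total 21.

21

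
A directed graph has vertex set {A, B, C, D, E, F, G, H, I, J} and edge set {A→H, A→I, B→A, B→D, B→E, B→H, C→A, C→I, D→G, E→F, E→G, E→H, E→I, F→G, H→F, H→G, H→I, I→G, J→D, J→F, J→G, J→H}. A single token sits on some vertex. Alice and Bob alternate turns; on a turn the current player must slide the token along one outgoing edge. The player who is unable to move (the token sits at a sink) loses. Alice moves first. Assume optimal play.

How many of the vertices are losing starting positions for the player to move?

Positions with no move are L. A position that does have a move is losing for the player to move precisely when every available move leads to a winning position for the opponent. Fill in the labels:
Every edge goes from a vertex to one that appears earlier in the order G, I, F, H, A, C, E, D, J, B, so processing vertices in that order labels each vertex after all of its successors.
G: no outgoing edge → L
I: can move to G, which is L ⇒ W
F: can move to G, which is L ⇒ W
H: can move to G, which is L ⇒ W
A: moves to H(W), I(W); every one is W ⇒ L
C: can move to A, which is L ⇒ W
E: can move to G, which is L ⇒ W
D: can move to G, which is L ⇒ W
J: can move to G, which is L ⇒ W
B: can move to A, which is L ⇒ W
The L vertices are A, G; that is 2 in all.

2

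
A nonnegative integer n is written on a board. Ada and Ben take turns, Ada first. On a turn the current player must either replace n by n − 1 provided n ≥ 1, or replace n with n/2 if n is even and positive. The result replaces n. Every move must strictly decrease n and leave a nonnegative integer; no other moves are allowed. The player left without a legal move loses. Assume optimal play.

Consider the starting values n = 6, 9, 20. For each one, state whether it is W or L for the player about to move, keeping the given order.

6: W, 9: L, 20: W

Work bottom-up. With no move the player to move loses. Otherwise the position is W if at least one move leads to an L position for the opponent, and L if every move leads to a W.
n=0: no move → L
n=1: reaches L-position 0 → W
n=2: only reaches 1(W), which is W → L
n=3: reaches L-position 2 → W
n=4: reaches L-position 2 → W
n=5: only reaches 4(W), which is W → L
n=6: reaches L-position 5 → W
n=7: only reaches 6(W), which is W → L
n=8: reaches L-position 7 → W
n=9: only reaches 8(W), which is W → L
n=10: reaches L-position 5 → W
n=11: only reaches 10(W), which is W → L
n=12: reaches L-position 11 → W
n=13: only reaches 12(W), which is W → L
n=14: reaches L-position 7 → W
n=15: only reaches 14(W), which is W → L
n=16: reaches L-position 15 → W
n=17: only reaches 16(W), which is W → L
n=18: reaches L-position 9 → W
n=19: only reaches 18(W), which is W → L
n=20: reaches L-position 19 → W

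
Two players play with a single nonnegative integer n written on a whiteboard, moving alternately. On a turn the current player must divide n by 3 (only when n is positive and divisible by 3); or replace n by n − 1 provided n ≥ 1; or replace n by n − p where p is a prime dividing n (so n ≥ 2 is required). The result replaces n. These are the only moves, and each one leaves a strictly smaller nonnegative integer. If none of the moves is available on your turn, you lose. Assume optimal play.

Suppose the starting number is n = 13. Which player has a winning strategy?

The first player wins.

Positions with no move are L. A position that does have a move is losing for the player to move precisely when every available move leads to a winning position for the opponent. Fill in the labels:
n=0: no move → L
n=1: →0(L), so W
n=2: →0(L), so W
n=3: →0(L), so W
n=4: →2(W), 3(W) — all W, so L
n=5: →0(L), so W
n=6: →4(L), so W
n=7: →0(L), so W
n=8: →6(W), 7(W) — all W, so L
n=9: →8(L), so W
n=10: →8(L), so W
n=11: →0(L), so W
n=12: →4(L), so W
n=13: →0(L), so W
From 13 the player to move can move to 0, reaching an L position.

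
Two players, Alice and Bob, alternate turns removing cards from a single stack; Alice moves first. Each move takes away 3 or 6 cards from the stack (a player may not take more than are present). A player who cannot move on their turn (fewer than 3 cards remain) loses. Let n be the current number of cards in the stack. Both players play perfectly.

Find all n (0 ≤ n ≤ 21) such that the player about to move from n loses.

Work bottom-up. With no move the player to move loses. Otherwise the position is W if at least one move leads to an L position for the opponent, and L if every move leads to a W.
n=0: no move → L
n=1: no move → L
n=2: no move → L
n=3: →0(L), so W
n=4: →1(L), so W
n=5: →2(L), so W
n=6: →0(L), so W
n=7: →1(L), so W
n=8: →2(L), so W
n=9: →6(W), 3(W) — all W, so L
n=10: →7(W), 4(W) — all W, so L
n=11: →8(W), 5(W) — all W, so L
n=12: →9(L), so W
n=13: →10(L), so W
n=14: →11(L), so W
n=15: →9(L), so W
n=16: →10(L), so W
n=17: →11(L), so W
n=18: →15(W), 12(W) — all W, so L
n=19: →16(W), 13(W) — all W, so L
n=20: →17(W), 14(W) — all W, so L
n=21: →18(L), so W
The losing starting values of n are exactly the entries labelled L in this table (9 of them).

0, 1, 2, 9, 10, 11, 18, 19, 20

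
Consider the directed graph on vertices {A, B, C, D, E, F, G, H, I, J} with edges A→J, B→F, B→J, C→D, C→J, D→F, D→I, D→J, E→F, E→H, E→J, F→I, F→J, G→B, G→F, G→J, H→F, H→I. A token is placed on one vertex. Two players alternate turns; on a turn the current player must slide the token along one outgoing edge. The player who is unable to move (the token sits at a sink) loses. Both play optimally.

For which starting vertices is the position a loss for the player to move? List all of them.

Work bottom-up. With no move the player to move loses. Otherwise the position is W if at least one move leads to an L position for the opponent, and L if every move leads to a W.
Every edge goes from a vertex to one that appears earlier in the order I, J, F, D, H, E, B, G, C, A, so processing vertices in that order labels each vertex after all of its successors.
I: no outgoing edge → L
J: no outgoing edge → L
F: →J(L), so W
D: →J(L), so W
H: →I(L), so W
E: →J(L), so W
B: →J(L), so W
G: →J(L), so W
C: →J(L), so W
A: →J(L), so W
The losing starting vertices are exactly the entries labelled L in this table (2 of them).

I, J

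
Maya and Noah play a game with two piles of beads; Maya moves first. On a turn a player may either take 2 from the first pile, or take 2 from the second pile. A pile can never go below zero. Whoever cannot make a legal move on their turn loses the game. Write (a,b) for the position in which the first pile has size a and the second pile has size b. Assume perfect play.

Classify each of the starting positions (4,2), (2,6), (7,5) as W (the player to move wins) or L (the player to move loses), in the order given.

Classify positions by backward induction: terminal positions (no move available) are L. From any other position, the mover wins iff some move reaches an L.
No move ever increases a pile, so every position that can arise here has a ≤ 7 and b ≤ 6; it is enough to label the cells with 0 ≤ a ≤ 7 and 0 ≤ b ≤ 6.
Every move lowers a or b (never raises either), so fill the grid row by row in increasing a, and left to right within a row: each cell's successors are then already labelled.
      b=0  b=1  b=2  b=3  b=4  b=5  b=6
a=0:    L    L    W    W    L    L    W
a=1:    L    L    W    W    L    L    W
a=2:    W    W    L    L    W    W    L
a=3:    W    W    L    L    W    W    L
a=4:    L    L    W    W    L    L    W
a=5:    L    L    W    W    L    L    W
a=6:    W    W    L    L    W    W    L
a=7:    W    W    L    L    W    W    L
Cells with no legal move (terminal, hence L): (0,0), (0,1), (1,0), (1,1).
The remaining L cells, each justified by listing all of its moves:
(0,4): L (sole option (0,2)(W) is W)
(0,5): L (sole option (0,3)(W) is W)
(1,4): L (sole option (1,2)(W) is W)
(1,5): L (sole option (1,3)(W) is W)
(2,2): L (options (0,2)(W), (2,0)(W) are all W)
(2,3): L (options (0,3)(W), (2,1)(W) are all W)
(2,6): L (options (0,6)(W), (2,4)(W) are all W)
(3,2): L (options (1,2)(W), (3,0)(W) are all W)
(3,3): L (options (1,3)(W), (3,1)(W) are all W)
(3,6): L (options (1,6)(W), (3,4)(W) are all W)
(4,0): L (sole option (2,0)(W) is W)
(4,1): L (sole option (2,1)(W) is W)
(4,4): L (options (2,4)(W), (4,2)(W) are all W)
(4,5): L (options (2,5)(W), (4,3)(W) are all W)
(5,0): L (sole option (3,0)(W) is W)
(5,1): L (sole option (3,1)(W) is W)
(5,4): L (options (3,4)(W), (5,2)(W) are all W)
(5,5): L (options (3,5)(W), (5,3)(W) are all W)
(6,2): L (options (4,2)(W), (6,0)(W) are all W)
(6,3): L (options (4,3)(W), (6,1)(W) are all W)
(6,6): L (options (4,6)(W), (6,4)(W) are all W)
(7,2): L (options (5,2)(W), (7,0)(W) are all W)
(7,3): L (options (5,3)(W), (7,1)(W) are all W)
(7,6): L (options (5,6)(W), (7,4)(W) are all W)
Every other cell has at least one move into one of the L cells above, so it is W.
(4,2): the move to (2,2) reaches an L cell, so W
(2,6): one of the L cells justified above, so L
(7,5): the move to (5,5) reaches an L cell, so W

(4,2): W, (2,6): L, (7,5): W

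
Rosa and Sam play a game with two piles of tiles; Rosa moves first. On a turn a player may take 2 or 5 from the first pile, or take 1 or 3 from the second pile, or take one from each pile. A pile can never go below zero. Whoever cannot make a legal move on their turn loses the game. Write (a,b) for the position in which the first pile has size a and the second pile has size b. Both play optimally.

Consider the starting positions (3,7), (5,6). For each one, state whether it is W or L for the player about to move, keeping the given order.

(3,7): L, (5,6): W

Compute win/loss labels from the base case upward. A position with no move is L. Any other position is W if it can reach an L in one move, else L.
No move ever increases a pile, so every position that can arise here has a ≤ 5 and b ≤ 7; it is enough to label the cells with 0 ≤ a ≤ 5 and 0 ≤ b ≤ 7.
Every move lowers a or b (never raises either), so fill the grid row by row in increasing a, and left to right within a row: each cell's successors are then already labelled.
      b=0  b=1  b=2  b=3  b=4  b=5  b=6  b=7
a=0:    L    W    L    W    L    W    L    W
a=1:    L    W    L    W    L    W    L    W
a=2:    W    W    W    W    W    W    W    W
a=3:    W    L    W    L    W    L    W    L
a=4:    L    W    W    W    W    L    W    L
a=5:    W    W    W    W    W    W    W    W
Cells with no legal move (terminal, hence L): (0,0), (1,0).
The remaining L cells, each justified by listing all of its moves:
(0,2): L (sole option (0,1)(W) is W)
(0,4): L (options (0,3)(W), (0,1)(W) are all W)
(0,6): L (options (0,5)(W), (0,3)(W) are all W)
(1,2): L (options (1,1)(W), (0,1)(W) are all W)
(1,4): L (options (1,3)(W), (1,1)(W), (0,3)(W) are all W)
(1,6): L (options (1,5)(W), (1,3)(W), (0,5)(W) are all W)
(3,1): L (options (1,1)(W), (3,0)(W), (2,0)(W) are all W)
(3,3): L (options (1,3)(W), (3,2)(W), (3,0)(W), (2,2)(W) are all W)
(3,5): L (options (1,5)(W), (3,4)(W), (3,2)(W), (2,4)(W) are all W)
(3,7): L (options (1,7)(W), (3,6)(W), (3,4)(W), (2,6)(W) are all W)
(4,0): L (sole option (2,0)(W) is W)
(4,5): L (options (2,5)(W), (4,4)(W), (4,2)(W), (3,4)(W) are all W)
(4,7): L (options (2,7)(W), (4,6)(W), (4,4)(W), (3,6)(W) are all W)
Every other cell has at least one move into one of the L cells above, so it is W.
(3,7): one of the L cells justified above, so L
(5,6): the move to (0,6) reaches an L cell, so W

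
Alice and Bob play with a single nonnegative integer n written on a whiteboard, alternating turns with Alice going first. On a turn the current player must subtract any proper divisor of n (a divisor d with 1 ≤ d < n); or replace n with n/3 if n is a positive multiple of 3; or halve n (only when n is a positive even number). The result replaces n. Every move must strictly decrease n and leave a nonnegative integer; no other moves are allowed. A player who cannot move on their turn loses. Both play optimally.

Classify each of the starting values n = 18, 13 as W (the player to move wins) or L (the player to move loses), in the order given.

18: W, 13: L

Positions with no move are L. A position that does have a move is losing for the player to move precisely when every available move leads to a winning position for the opponent. Fill in the labels:
n=0: no move → L
n=1: no move → L
n=2: can move to 1, which is L ⇒ W
n=3: can move to 1, which is L ⇒ W
n=4: moves to 2(W), 3(W); every one is W ⇒ L
n=5: can move to 4, which is L ⇒ W
n=6: can move to 4, which is L ⇒ W
n=7: the only move is to 6(W), a W ⇒ L
n=8: can move to 4, which is L ⇒ W
n=9: moves to 3(W), 6(W), 8(W); every one is W ⇒ L
n=10: can move to 9, which is L ⇒ W
n=11: the only move is to 10(W), a W ⇒ L
n=12: can move to 4, which is L ⇒ W
n=13: the only move is to 12(W), a W ⇒ L
n=14: can move to 7, which is L ⇒ W
n=15: moves to 5(W), 10(W), 12(W), 14(W); every one is W ⇒ L
n=16: can move to 15, which is L ⇒ W
n=17: the only move is to 16(W), a W ⇒ L
n=18: can move to 9, which is L ⇒ W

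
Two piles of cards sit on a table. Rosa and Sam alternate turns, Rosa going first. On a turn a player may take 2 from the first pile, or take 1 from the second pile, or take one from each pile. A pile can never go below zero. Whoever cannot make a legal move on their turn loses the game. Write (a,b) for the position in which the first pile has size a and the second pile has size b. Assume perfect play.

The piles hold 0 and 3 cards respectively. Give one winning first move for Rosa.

Move to (0,2).

Build the W/L table. Terminal = L. A non-terminal position is W if it has a move to some L; otherwise it is L.
No move ever increases a pile, so every position that can arise here has a ≤ 0 and b ≤ 3; it is enough to label the cells with 0 ≤ a ≤ 0 and 0 ≤ b ≤ 3.
Every move lowers a or b (never raises either), so fill the grid row by row in increasing a, and left to right within a row: each cell's successors are then already labelled.
      b=0  b=1  b=2  b=3
a=0:    L    W    L    W
Cells with no legal move (terminal, hence L): (0,0).
The remaining L cells, each justified by listing all of its moves:
(0,2): the only move is to (0,1)(W), a W ⇒ L
Every other cell has at least one move into one of the L cells above, so it is W.
From (0,3), the L positions reachable in one move are: (0,2).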